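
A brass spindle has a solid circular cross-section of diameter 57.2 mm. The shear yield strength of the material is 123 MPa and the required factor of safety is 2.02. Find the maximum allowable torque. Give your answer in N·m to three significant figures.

T_allow = 2240 N·m

τ_allow = 123/2.02 = 60.89 MPa.
For a solid shaft T_allow = τ_allow·πd³/16; πd³/16 = π×57.2³/16 = 36750 mm³.
T_allow = 60.89×36750 = 2.238×10^6 N·mm = 2238 N·m.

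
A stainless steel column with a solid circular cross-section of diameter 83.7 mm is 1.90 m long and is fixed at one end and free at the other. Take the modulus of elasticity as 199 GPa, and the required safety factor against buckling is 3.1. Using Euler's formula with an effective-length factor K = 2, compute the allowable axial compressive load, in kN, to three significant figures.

P_allow = 106 kN

I = πd⁴/64 = π×83.7⁴/64 = 2.409×10^6 mm⁴.
Effective length L_e = KL = 2×1.90 m = 3800 mm.
Euler critical load P_cr = π²EI/L_e² = π²×199000×2.409×10^6/3800² = 327700 N.
P_allow = P_cr/n = 327700/3.1 = 105700 N.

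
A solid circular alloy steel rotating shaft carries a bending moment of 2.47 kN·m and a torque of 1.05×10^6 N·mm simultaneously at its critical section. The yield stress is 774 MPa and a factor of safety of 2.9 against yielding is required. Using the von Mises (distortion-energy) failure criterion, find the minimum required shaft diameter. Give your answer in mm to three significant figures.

d = 46.5 mm

σ_allow = σ_y/n = 774/2.9 = 266.9 MPa.
For a solid shaft σ_b = 32M/(πd³) and τ = 16T/(πd³), so the von Mises stress is σ' = (16/πd³)·√(4M²+3T²).
√(4M²+3T²) = √(4×(2.470×10^6)² + 3×(1.050×10^6)²) = 5.264×10^6 N·mm.
d³ = 16×5.264×10^6/(π×266.9) = 100500 mm³.
d = 46.49 mm.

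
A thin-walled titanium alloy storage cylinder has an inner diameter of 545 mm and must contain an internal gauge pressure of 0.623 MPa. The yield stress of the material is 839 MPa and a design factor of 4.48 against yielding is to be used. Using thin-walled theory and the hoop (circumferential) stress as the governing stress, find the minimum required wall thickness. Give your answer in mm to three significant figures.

t = 0.907 mm

σ_allow = 839/4.48 = 187.3 MPa.
Hoop stress σ_h = pD/(2t), so t = pD/(2σ_allow) = 0.623×545/(2×187.3) = 0.9065 mm.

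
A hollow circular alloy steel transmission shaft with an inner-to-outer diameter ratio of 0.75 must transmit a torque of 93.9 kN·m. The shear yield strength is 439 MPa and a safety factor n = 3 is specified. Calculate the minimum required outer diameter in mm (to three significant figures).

d_o = 168 mm

τ_allow = 439/3 = 146.3 MPa.
For a hollow shaft τ = 16T/[πd_o³(1−k⁴)] with k = 0.75, so 1−k⁴ = 0.6836.
d_o³ = 16T/[π τ_allow (1−k⁴)] = 16×9.3900×10^7/(π×146.3×0.6836) = 4.781×10^6 mm³.
d_o = 168.5 mm.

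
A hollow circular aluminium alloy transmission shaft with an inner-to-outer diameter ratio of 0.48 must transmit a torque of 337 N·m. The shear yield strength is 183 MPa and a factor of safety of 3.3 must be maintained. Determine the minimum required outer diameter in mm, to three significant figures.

d_o = 32.0 mm

τ_allow = 183/3.3 = 55.45 MPa.
For a hollow shaft τ = 16T/[πd_o³(1−k⁴)] with k = 0.48, so 1−k⁴ = 0.9469.
d_o³ = 16T/[π τ_allow (1−k⁴)] = 16×337000/(π×55.45×0.9469) = 32690 mm³.
d_o = 31.97 mm.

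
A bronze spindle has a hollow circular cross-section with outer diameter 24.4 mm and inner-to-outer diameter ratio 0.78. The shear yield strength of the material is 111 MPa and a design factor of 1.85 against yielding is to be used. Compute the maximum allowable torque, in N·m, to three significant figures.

T_allow = 108 N·m

τ_allow = 111/1.85 = 60.00 MPa.
For a hollow shaft T_allow = τ_allow·πd_o³(1−k⁴)/16 with 1−k⁴ = 0.6298, so πd_o³(1−k⁴)/16 = 1797 mm³.
T_allow = 60.00×1797 = 107800 N·mm = 107.8 N·m.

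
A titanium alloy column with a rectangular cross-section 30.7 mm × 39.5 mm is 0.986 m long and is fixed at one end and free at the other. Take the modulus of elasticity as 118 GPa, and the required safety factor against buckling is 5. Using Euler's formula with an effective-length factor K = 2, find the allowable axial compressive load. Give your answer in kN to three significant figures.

P_allow = 5.70 kN

Buckling occurs about the weak axis: I_min = h·b³/12 = 39.5×30.7³/12 = 95240 mm⁴ (b = 30.7 mm is the smaller dimension).
Effective length L_e = KL = 2×0.986 m = 1972 mm.
Euler critical load P_cr = π²EI/L_e² = π²×118000×95240/1972² = 28520 N.
P_allow = P_cr/n = 28520/5 = 5705 N.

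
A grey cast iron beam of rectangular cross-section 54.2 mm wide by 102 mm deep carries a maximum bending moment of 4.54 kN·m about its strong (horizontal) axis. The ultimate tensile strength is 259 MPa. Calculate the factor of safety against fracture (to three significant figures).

Section modulus S = bh²/6 = 54.2×102²/6 = 93980 mm³.
σ = M/S = 4540000/93980 = 48.31 MPa.
n = 259/48.31 = 5.362.

n = 5.36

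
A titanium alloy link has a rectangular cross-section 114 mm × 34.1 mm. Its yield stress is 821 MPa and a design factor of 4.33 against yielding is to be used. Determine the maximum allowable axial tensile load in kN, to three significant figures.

σ_allow = 821/4.33 = 189.6 MPa.
A = 114×34.1 = 3887 mm².
F_allow = σ_allow × A = 189.6×3887 = 737100 N.

F_allow = 737 kN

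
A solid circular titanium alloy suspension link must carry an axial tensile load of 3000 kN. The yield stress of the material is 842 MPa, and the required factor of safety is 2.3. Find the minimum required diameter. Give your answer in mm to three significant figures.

d = 102 mm

Allowable stress σ_allow = 842/2.3 = 366.1 MPa.
Required area A = F/σ_allow = 3000000/366.1 = 8195 mm².
A = πd²/4 → d = √(4A/π) = 102.1 mm.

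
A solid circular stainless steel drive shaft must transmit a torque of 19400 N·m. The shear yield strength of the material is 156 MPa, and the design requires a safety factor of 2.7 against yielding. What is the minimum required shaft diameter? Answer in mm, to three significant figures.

Allowable shear stress τ_allow = 156/2.7 = 57.78 MPa.
For a solid shaft τ = 16T/(πd³), so d³ = 16T/(π τ_allow) = 16×1.9400×10^7/(π×57.78) = 1.710×10^6 mm³.
d = (1.710×10^6)^(1/3) = 119.6 mm.

d = 120 mm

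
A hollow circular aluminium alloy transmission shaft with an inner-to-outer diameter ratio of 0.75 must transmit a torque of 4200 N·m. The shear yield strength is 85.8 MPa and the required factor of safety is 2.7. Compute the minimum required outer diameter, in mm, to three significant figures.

d_o = 99.5 mm

τ_allow = 85.8/2.7 = 31.78 MPa.
For a hollow shaft τ = 16T/[πd_o³(1−k⁴)] with k = 0.75, so 1−k⁴ = 0.6836.
d_o³ = 16T/[π τ_allow (1−k⁴)] = 16×4200000/(π×31.78×0.6836) = 984700 mm³.
d_o = 99.49 mm.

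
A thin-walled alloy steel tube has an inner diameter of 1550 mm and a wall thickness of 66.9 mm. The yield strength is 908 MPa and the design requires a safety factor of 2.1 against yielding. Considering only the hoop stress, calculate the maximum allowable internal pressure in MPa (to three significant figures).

p_allow = 37.3 MPa

σ_allow = 908/2.1 = 432.4 MPa.
σ_h = pD/(2t) → p_allow = 2σ_allow t/D = 2×432.4×66.9/1550 = 37.32 MPa.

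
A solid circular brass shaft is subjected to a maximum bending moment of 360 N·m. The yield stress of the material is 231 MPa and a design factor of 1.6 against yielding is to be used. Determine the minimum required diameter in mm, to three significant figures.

σ_allow = 231/1.6 = 144.4 MPa.
For a solid circular section σ = 32M/(πd³), so d³ = 32M/(π σ_allow) = 32×360000/(π×144.4) = 25400 mm³.
d = 29.39 mm.

d = 29.4 mm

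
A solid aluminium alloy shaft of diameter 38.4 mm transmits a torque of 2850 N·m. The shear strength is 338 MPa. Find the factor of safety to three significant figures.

τ = 16T/(πd³) = 16×2850000/(π×38.4³) = 256.3 MPa.
n = τ_limit/τ = 338/256.3 = 1.319.

n = 1.32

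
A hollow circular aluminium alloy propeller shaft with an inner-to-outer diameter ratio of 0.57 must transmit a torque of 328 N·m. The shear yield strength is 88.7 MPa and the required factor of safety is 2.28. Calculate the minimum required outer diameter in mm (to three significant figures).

d_o = 36.3 mm

τ_allow = 88.7/2.28 = 38.90 MPa.
For a hollow shaft τ = 16T/[πd_o³(1−k⁴)] with k = 0.57, so 1−k⁴ = 0.8944.
d_o³ = 16T/[π τ_allow (1−k⁴)] = 16×328000/(π×38.90×0.8944) = 48010 mm³.
d_o = 36.34 mm.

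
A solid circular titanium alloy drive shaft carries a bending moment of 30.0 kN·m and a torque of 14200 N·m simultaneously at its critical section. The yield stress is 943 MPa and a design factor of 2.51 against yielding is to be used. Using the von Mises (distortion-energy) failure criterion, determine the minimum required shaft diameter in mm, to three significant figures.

d = 95.8 mm

σ_allow = σ_y/n = 943/2.51 = 375.7 MPa.
For a solid shaft σ_b = 32M/(πd³) and τ = 16T/(πd³), so the von Mises stress is σ' = (16/πd³)·√(4M²+3T²).
√(4M²+3T²) = √(4×(3.000×10^7)² + 3×(1.420×10^7)²) = 6.485×10^7 N·mm.
d³ = 16×6.485×10^7/(π×375.7) = 879000 mm³.
d = 95.79 mm.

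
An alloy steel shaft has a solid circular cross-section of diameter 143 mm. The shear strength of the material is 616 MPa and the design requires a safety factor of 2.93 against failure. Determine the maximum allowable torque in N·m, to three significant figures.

T_allow = 1.21×10^5 N·m

τ_allow = 616/2.93 = 210.2 MPa.
For a solid shaft T_allow = τ_allow·πd³/16; πd³/16 = π×143³/16 = 574200 mm³.
T_allow = 210.2×574200 = 1.207×10^8 N·mm = 120700 N·m.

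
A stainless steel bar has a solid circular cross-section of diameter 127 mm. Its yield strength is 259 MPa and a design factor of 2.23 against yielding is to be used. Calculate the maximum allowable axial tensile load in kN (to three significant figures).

F_allow = 1470 kN

σ_allow = 259/2.23 = 116.1 MPa.
A = πd²/4 = π×127²/4 = 12670 mm².
F_allow = σ_allow × A = 116.1×12670 = 1.471×10^6 N.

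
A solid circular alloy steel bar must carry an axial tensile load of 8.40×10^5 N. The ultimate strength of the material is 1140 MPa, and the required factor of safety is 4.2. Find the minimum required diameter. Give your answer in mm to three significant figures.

d = 62.8 mm

Allowable stress σ_allow = 1140/4.2 = 271.4 MPa.
Required area A = F/σ_allow = 840000/271.4 = 3095 mm².
A = πd²/4 → d = √(4A/π) = 62.77 mm.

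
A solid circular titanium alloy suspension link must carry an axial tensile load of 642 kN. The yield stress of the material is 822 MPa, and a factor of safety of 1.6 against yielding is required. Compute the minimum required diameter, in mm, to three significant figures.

Allowable stress σ_allow = 822/1.6 = 513.8 MPa.
Required area A = F/σ_allow = 642000/513.8 = 1250 mm².
A = πd²/4 → d = √(4A/π) = 39.89 mm.

d = 39.9 mm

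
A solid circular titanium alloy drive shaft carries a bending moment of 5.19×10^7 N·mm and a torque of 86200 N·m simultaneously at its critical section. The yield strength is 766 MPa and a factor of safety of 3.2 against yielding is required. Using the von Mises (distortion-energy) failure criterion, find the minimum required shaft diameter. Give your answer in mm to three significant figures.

d = 157 mm

σ_allow = σ_y/n = 766/3.2 = 239.4 MPa.
For a solid shaft σ_b = 32M/(πd³) and τ = 16T/(πd³), so the von Mises stress is σ' = (16/πd³)·√(4M²+3T²).
√(4M²+3T²) = √(4×(5.190×10^7)² + 3×(8.620×10^7)²) = 1.818×10^8 N·mm.
d³ = 16×1.818×10^8/(π×239.4) = 3.869×10^6 mm³.
d = 157.0 mm.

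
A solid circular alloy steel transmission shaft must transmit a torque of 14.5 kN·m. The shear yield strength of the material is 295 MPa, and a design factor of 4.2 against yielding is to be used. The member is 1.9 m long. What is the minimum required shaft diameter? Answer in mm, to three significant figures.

Allowable shear stress τ_allow = 295/4.2 = 70.24 MPa.
For a solid shaft τ = 16T/(πd³), so d³ = 16T/(π τ_allow) = 16×1.4500×10^7/(π×70.24) = 1.051×10^6 mm³.
d = (1.051×10^6)^(1/3) = 101.7 mm.

d = 102 mm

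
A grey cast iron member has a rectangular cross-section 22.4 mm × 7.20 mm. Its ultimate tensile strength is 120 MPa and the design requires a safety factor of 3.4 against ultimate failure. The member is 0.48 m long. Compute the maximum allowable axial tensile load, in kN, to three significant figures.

σ_allow = 120/3.4 = 35.29 MPa.
A = 22.4×7.20 = 161.3 mm².
F_allow = σ_allow × A = 35.29×161.3 = 5692 N.

F_allow = 5.69 kN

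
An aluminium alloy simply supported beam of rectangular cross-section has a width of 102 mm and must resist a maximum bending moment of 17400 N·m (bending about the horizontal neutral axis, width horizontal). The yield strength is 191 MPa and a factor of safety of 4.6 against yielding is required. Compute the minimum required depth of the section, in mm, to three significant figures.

h = 157 mm

σ_allow = 191/4.6 = 41.52 MPa.
For a rectangular section σ = 6M/(bh²), so h² = 6M/(b σ_allow) = 6×1.7400×10^7/(102×41.52) = 24650 mm².
h = 157.0 mm.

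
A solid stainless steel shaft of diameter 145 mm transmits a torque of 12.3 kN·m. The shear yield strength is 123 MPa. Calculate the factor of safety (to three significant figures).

n = 5.99

τ = 16T/(πd³) = 16×1.2300×10^7/(π×145³) = 20.55 MPa.
n = τ_limit/τ = 123/20.55 = 5.986.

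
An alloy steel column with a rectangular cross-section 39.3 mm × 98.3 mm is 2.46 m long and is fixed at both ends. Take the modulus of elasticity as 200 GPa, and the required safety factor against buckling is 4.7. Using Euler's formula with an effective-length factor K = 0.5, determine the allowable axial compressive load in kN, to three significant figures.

Buckling occurs about the weak axis: I_min = h·b³/12 = 98.3×39.3³/12 = 497200 mm⁴ (b = 39.3 mm is the smaller dimension).
Effective length L_e = KL = 0.5×2.46 m = 1230 mm.
Euler critical load P_cr = π²EI/L_e² = π²×200000×497200/1230² = 648700 N.
P_allow = P_cr/n = 648700/4.7 = 138000 N.

P_allow = 138 kN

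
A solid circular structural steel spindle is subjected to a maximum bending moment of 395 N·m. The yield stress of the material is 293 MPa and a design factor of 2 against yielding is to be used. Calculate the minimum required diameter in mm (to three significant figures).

d = 30.2 mm

σ_allow = 293/2 = 146.5 MPa.
For a solid circular section σ = 32M/(πd³), so d³ = 32M/(π σ_allow) = 32×395000/(π×146.5) = 27460 mm³.
d = 30.17 mm.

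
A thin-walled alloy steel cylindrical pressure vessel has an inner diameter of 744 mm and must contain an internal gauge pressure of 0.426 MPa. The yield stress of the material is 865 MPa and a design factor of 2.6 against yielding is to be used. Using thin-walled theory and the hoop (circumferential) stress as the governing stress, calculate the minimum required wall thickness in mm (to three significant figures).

σ_allow = 865/2.6 = 332.7 MPa.
Hoop stress σ_h = pD/(2t), so t = pD/(2σ_allow) = 0.426×744/(2×332.7) = 0.4763 mm.

t = 0.476 mm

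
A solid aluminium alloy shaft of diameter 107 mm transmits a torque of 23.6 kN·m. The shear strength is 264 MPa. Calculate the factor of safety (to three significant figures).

τ = 16T/(πd³) = 16×2.3600×10^7/(π×107³) = 98.11 MPa.
n = τ_limit/τ = 264/98.11 = 2.691.

n = 2.69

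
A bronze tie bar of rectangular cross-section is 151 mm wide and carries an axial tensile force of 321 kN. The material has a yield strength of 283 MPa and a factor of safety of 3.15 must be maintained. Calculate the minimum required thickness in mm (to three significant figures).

t = 23.7 mm

σ_allow = 283/3.15 = 89.84 MPa.
Required area A = F/σ_allow = 321000/89.84 = 3573 mm².
t = A/w = 3573/151 = 23.66 mm.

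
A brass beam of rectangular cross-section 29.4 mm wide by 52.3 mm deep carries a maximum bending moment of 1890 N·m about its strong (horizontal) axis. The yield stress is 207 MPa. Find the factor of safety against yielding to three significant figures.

Section modulus S = bh²/6 = 29.4×52.3²/6 = 13400 mm³.
σ = M/S = 1890000/13400 = 141.0 MPa.
n = 207/141.0 = 1.468.

n = 1.47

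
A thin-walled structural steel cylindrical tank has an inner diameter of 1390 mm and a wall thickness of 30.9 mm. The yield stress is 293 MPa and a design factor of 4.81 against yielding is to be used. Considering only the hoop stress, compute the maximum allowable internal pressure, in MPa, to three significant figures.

σ_allow = 293/4.81 = 60.91 MPa.
σ_h = pD/(2t) → p_allow = 2σ_allow t/D = 2×60.91×30.9/1390 = 2.708 MPa.

p_allow = 2.71 MPa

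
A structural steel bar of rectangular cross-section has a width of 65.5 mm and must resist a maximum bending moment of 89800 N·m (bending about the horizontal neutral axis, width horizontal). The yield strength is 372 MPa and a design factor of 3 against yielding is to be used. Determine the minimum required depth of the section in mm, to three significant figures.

h = 258 mm

σ_allow = 372/3 = 124.0 MPa.
For a rectangular section σ = 6M/(bh²), so h² = 6M/(b σ_allow) = 6×8.9800×10^7/(65.5×124.0) = 66340 mm².
h = 257.6 mm.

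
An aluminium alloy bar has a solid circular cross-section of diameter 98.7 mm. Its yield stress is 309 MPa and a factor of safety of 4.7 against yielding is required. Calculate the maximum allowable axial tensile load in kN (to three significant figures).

F_allow = 503 kN

σ_allow = 309/4.7 = 65.74 MPa.
A = πd²/4 = π×98.7²/4 = 7651 mm².
F_allow = σ_allow × A = 65.74×7651 = 503000 N.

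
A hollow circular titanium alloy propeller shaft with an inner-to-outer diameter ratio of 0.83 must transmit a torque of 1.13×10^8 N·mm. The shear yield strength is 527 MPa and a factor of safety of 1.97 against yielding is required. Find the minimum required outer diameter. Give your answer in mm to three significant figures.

d_o = 160 mm

τ_allow = 527/1.97 = 267.5 MPa.
For a hollow shaft τ = 16T/[πd_o³(1−k⁴)] with k = 0.83, so 1−k⁴ = 0.5254.
d_o³ = 16T/[π τ_allow (1−k⁴)] = 16×1.1300×10^8/(π×267.5×0.5254) = 4.094×10^6 mm³.
d_o = 160.0 mm.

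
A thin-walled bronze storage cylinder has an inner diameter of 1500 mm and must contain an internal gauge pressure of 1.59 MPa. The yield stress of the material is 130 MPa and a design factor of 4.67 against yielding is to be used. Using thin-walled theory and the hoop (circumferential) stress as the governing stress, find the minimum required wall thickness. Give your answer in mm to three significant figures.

σ_allow = 130/4.67 = 27.84 MPa.
Hoop stress σ_h = pD/(2t), so t = pD/(2σ_allow) = 1.59×1500/(2×27.84) = 42.84 mm.

t = 42.8 mm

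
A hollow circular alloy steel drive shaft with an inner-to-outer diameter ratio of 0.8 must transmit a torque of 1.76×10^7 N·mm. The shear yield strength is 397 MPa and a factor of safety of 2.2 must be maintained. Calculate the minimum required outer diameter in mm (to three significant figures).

τ_allow = 397/2.2 = 180.5 MPa.
For a hollow shaft τ = 16T/[πd_o³(1−k⁴)] with k = 0.8, so 1−k⁴ = 0.5904.
d_o³ = 16T/[π τ_allow (1−k⁴)] = 16×1.7600×10^7/(π×180.5×0.5904) = 841300 mm³.
d_o = 94.40 mm.

d_o = 94.4 mm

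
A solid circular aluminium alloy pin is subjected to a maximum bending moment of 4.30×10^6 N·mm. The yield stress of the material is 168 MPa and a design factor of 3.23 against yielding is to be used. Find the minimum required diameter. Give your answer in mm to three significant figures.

d = 94.4 mm

σ_allow = 168/3.23 = 52.01 MPa.
For a solid circular section σ = 32M/(πd³), so d³ = 32M/(π σ_allow) = 32×4300000/(π×52.01) = 842100 mm³.
d = 94.43 mm.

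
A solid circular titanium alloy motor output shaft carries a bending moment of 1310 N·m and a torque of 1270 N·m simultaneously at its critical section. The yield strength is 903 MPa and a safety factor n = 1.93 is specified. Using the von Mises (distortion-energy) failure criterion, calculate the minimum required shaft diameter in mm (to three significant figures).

d = 33.4 mm

σ_allow = σ_y/n = 903/1.93 = 467.9 MPa.
For a solid shaft σ_b = 32M/(πd³) and τ = 16T/(πd³), so the von Mises stress is σ' = (16/πd³)·√(4M²+3T²).
√(4M²+3T²) = √(4×(1.310×10^6)² + 3×(1.270×10^6)²) = 3.421×10^6 N·mm.
d³ = 16×3.421×10^6/(π×467.9) = 37240 mm³.
d = 33.39 mm.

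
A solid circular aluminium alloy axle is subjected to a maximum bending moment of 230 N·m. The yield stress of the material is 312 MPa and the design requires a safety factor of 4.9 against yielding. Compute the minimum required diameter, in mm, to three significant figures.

σ_allow = 312/4.9 = 63.67 MPa.
For a solid circular section σ = 32M/(πd³), so d³ = 32M/(π σ_allow) = 32×230000/(π×63.67) = 36790 mm³.
d = 33.26 mm.

d = 33.3 mm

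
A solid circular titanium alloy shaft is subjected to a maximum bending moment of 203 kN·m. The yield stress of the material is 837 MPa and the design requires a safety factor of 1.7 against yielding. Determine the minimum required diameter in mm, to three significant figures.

d = 161 mm

σ_allow = 837/1.7 = 492.4 MPa.
For a solid circular section σ = 32M/(πd³), so d³ = 32M/(π σ_allow) = 32×2.0300×10^8/(π×492.4) = 4.200×10^6 mm³.
d = 161.3 mm.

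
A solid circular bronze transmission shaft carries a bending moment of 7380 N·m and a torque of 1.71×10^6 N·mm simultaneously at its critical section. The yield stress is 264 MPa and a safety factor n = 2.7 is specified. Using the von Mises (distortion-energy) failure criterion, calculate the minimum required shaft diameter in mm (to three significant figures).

d = 92.2 mm

σ_allow = σ_y/n = 264/2.7 = 97.78 MPa.
For a solid shaft σ_b = 32M/(πd³) and τ = 16T/(πd³), so the von Mises stress is σ' = (16/πd³)·√(4M²+3T²).
√(4M²+3T²) = √(4×(7.380×10^6)² + 3×(1.710×10^6)²) = 1.505×10^7 N·mm.
d³ = 16×1.505×10^7/(π×97.78) = 784100 mm³.
d = 92.21 mm.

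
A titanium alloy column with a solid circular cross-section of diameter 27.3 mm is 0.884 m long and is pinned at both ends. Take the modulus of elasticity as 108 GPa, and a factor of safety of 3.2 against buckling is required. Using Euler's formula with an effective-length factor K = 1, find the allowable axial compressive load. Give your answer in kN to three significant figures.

P_allow = 11.6 kN

I = πd⁴/64 = π×27.3⁴/64 = 27270 mm⁴.
Effective length L_e = KL = 1×0.884 m = 884.0 mm.
Euler critical load P_cr = π²EI/L_e² = π²×108000×27270/884.0² = 37190 N.
P_allow = P_cr/n = 37190/3.2 = 11620 N.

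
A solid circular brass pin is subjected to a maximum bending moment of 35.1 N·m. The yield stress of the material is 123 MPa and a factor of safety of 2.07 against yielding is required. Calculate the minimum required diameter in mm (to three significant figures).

d = 18.2 mm

σ_allow = 123/2.07 = 59.42 MPa.
For a solid circular section σ = 32M/(πd³), so d³ = 32M/(π σ_allow) = 32×35100/(π×59.42) = 6017 mm³.
d = 18.19 mm.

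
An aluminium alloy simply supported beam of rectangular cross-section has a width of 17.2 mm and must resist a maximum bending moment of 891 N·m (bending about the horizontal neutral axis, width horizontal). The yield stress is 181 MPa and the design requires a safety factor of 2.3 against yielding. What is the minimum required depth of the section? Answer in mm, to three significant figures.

σ_allow = 181/2.3 = 78.70 MPa.
For a rectangular section σ = 6M/(bh²), so h² = 6M/(b σ_allow) = 6×891000/(17.2×78.70) = 3950 mm².
h = 62.85 mm.

h = 62.8 mm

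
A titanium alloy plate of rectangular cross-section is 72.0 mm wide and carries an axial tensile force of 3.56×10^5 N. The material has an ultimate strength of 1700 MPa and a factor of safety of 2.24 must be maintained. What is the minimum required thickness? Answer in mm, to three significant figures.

σ_allow = 1700/2.24 = 758.9 MPa.
Required area A = F/σ_allow = 356000/758.9 = 469.1 mm².
t = A/w = 469.1/72.0 = 6.515 mm.

t = 6.52 mm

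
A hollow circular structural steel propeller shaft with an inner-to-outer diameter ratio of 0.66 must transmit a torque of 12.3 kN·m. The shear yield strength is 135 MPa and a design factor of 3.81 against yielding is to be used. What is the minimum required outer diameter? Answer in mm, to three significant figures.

d_o = 130 mm

τ_allow = 135/3.81 = 35.43 MPa.
For a hollow shaft τ = 16T/[πd_o³(1−k⁴)] with k = 0.66, so 1−k⁴ = 0.8103.
d_o³ = 16T/[π τ_allow (1−k⁴)] = 16×1.2300×10^7/(π×35.43×0.8103) = 2.182×10^6 mm³.
d_o = 129.7 mm.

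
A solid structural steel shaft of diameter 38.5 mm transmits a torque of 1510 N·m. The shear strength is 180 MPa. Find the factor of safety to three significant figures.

τ = 16T/(πd³) = 16×1510000/(π×38.5³) = 134.8 MPa.
n = τ_limit/τ = 180/134.8 = 1.336.

n = 1.34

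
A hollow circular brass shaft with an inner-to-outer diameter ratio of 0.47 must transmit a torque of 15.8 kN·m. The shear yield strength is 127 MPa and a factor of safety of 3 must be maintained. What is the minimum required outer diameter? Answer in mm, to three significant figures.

τ_allow = 127/3 = 42.33 MPa.
For a hollow shaft τ = 16T/[πd_o³(1−k⁴)] with k = 0.47, so 1−k⁴ = 0.9512.
d_o³ = 16T/[π τ_allow (1−k⁴)] = 16×1.5800×10^7/(π×42.33×0.9512) = 1.998×10^6 mm³.
d_o = 126.0 mm.

d_o = 126 mm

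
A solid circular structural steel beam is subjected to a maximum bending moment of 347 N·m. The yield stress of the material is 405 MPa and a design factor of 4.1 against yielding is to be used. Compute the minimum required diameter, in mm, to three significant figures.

σ_allow = 405/4.1 = 98.78 MPa.
For a solid circular section σ = 32M/(πd³), so d³ = 32M/(π σ_allow) = 32×347000/(π×98.78) = 35780 mm³.
d = 32.95 mm.

d = 33.0 mm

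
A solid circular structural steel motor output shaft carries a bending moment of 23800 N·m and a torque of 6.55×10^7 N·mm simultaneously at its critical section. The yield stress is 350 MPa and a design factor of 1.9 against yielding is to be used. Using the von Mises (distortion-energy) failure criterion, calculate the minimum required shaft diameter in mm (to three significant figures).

d = 150 mm

σ_allow = σ_y/n = 350/1.9 = 184.2 MPa.
For a solid shaft σ_b = 32M/(πd³) and τ = 16T/(πd³), so the von Mises stress is σ' = (16/πd³)·√(4M²+3T²).
√(4M²+3T²) = √(4×(2.380×10^7)² + 3×(6.550×10^7)²) = 1.230×10^8 N·mm.
d³ = 16×1.230×10^8/(π×184.2) = 3.401×10^6 mm³.
d = 150.4 mm.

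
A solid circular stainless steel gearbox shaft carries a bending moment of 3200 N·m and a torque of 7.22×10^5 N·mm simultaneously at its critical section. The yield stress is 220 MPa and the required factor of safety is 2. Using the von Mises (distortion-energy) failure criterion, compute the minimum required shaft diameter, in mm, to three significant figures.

d = 67.1 mm

σ_allow = σ_y/n = 220/2 = 110.0 MPa.
For a solid shaft σ_b = 32M/(πd³) and τ = 16T/(πd³), so the von Mises stress is σ' = (16/πd³)·√(4M²+3T²).
√(4M²+3T²) = √(4×(3.200×10^6)² + 3×(722000)²) = 6.521×10^6 N·mm.
d³ = 16×6.521×10^6/(π×110.0) = 301900 mm³.
d = 67.09 mm.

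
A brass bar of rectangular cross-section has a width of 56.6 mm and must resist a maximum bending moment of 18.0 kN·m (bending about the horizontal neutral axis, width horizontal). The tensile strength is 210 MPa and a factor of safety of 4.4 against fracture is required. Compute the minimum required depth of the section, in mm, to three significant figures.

h = 200 mm

σ_allow = 210/4.4 = 47.73 MPa.
For a rectangular section σ = 6M/(bh²), so h² = 6M/(b σ_allow) = 6×1.8000×10^7/(56.6×47.73) = 39980 mm².
h = 199.9 mm.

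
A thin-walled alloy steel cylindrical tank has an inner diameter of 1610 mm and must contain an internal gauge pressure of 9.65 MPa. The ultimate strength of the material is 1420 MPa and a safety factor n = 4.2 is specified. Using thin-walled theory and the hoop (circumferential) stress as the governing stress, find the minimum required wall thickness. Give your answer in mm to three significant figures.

t = 23.0 mm

σ_allow = 1420/4.2 = 338.1 MPa.
Hoop stress σ_h = pD/(2t), so t = pD/(2σ_allow) = 9.65×1610/(2×338.1) = 22.98 mm.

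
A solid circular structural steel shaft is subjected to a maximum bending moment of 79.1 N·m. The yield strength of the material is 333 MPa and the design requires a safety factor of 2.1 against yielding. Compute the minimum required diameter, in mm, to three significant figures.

d = 17.2 mm

σ_allow = 333/2.1 = 158.6 MPa.
For a solid circular section σ = 32M/(πd³), so d³ = 32M/(π σ_allow) = 32×79100/(π×158.6) = 5081 mm³.
d = 17.19 mm.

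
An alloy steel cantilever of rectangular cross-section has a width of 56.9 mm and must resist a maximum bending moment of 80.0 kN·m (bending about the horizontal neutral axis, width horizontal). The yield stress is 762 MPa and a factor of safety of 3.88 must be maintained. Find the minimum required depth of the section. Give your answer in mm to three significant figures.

h = 207 mm

σ_allow = 762/3.88 = 196.4 MPa.
For a rectangular section σ = 6M/(bh²), so h² = 6M/(b σ_allow) = 6×8.0000×10^7/(56.9×196.4) = 42950 mm².
h = 207.3 mm.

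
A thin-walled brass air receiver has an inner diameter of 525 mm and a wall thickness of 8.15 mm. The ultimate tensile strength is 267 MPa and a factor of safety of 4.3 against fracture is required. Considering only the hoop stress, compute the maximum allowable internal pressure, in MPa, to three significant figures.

σ_allow = 267/4.3 = 62.09 MPa.
σ_h = pD/(2t) → p_allow = 2σ_allow t/D = 2×62.09×8.15/525 = 1.928 MPa.

p_allow = 1.93 MPa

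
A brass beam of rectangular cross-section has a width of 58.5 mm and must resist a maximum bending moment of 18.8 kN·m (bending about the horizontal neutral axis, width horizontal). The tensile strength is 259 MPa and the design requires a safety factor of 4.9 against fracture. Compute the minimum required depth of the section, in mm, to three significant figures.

σ_allow = 259/4.9 = 52.86 MPa.
For a rectangular section σ = 6M/(bh²), so h² = 6M/(b σ_allow) = 6×1.8800×10^7/(58.5×52.86) = 36480 mm².
h = 191.0 mm.

h = 191 mm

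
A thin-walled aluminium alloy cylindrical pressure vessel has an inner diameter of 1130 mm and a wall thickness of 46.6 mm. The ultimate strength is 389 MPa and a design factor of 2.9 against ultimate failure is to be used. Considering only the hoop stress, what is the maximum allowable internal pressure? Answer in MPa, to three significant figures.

p_allow = 11.1 MPa

σ_allow = 389/2.9 = 134.1 MPa.
σ_h = pD/(2t) → p_allow = 2σ_allow t/D = 2×134.1×46.6/1130 = 11.06 MPa.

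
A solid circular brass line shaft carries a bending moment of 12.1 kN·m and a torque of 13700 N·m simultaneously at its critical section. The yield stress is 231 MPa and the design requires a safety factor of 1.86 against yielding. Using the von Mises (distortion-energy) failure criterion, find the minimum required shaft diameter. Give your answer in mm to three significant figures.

d = 112 mm

σ_allow = σ_y/n = 231/1.86 = 124.2 MPa.
For a solid shaft σ_b = 32M/(πd³) and τ = 16T/(πd³), so the von Mises stress is σ' = (16/πd³)·√(4M²+3T²).
√(4M²+3T²) = √(4×(1.210×10^7)² + 3×(1.370×10^7)²) = 3.389×10^7 N·mm.
d³ = 16×3.389×10^7/(π×124.2) = 1.390×10^6 mm³.
d = 111.6 mm.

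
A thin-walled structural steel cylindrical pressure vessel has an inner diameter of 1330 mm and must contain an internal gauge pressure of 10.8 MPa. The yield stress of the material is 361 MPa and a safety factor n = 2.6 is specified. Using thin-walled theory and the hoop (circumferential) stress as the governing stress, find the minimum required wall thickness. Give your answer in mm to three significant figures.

t = 51.7 mm

σ_allow = 361/2.6 = 138.8 MPa.
Hoop stress σ_h = pD/(2t), so t = pD/(2σ_allow) = 10.8×1330/(2×138.8) = 51.73 mm.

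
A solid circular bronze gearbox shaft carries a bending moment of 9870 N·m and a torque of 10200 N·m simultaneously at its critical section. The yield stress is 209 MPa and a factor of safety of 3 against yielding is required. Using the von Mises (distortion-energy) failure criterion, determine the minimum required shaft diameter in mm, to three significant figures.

d = 125 mm

σ_allow = σ_y/n = 209/3 = 69.67 MPa.
For a solid shaft σ_b = 32M/(πd³) and τ = 16T/(πd³), so the von Mises stress is σ' = (16/πd³)·√(4M²+3T²).
√(4M²+3T²) = √(4×(9.870×10^6)² + 3×(1.020×10^7)²) = 2.649×10^7 N·mm.
d³ = 16×2.649×10^7/(π×69.67) = 1.937×10^6 mm³.
d = 124.6 mm.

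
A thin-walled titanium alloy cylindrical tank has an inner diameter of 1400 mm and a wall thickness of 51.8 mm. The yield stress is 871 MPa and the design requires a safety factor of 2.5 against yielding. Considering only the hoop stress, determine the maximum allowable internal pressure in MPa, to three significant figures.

p_allow = 25.8 MPa

σ_allow = 871/2.5 = 348.4 MPa.
σ_h = pD/(2t) → p_allow = 2σ_allow t/D = 2×348.4×51.8/1400 = 25.78 MPa.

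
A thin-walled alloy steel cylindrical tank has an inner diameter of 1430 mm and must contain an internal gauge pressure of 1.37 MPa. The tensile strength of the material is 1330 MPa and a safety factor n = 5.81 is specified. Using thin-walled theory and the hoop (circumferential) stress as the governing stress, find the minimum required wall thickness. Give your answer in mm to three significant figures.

σ_allow = 1330/5.81 = 228.9 MPa.
Hoop stress σ_h = pD/(2t), so t = pD/(2σ_allow) = 1.37×1430/(2×228.9) = 4.279 mm.

t = 4.28 mm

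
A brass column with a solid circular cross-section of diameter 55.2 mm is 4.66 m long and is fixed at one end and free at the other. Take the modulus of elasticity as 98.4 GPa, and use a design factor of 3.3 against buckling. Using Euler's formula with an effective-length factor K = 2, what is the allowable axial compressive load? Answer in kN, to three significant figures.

I = πd⁴/64 = π×55.2⁴/64 = 455700 mm⁴.
Effective length L_e = KL = 2×4.66 m = 9320 mm.
Euler critical load P_cr = π²EI/L_e² = π²×98400×455700/9320² = 5096 N.
P_allow = P_cr/n = 5096/3.3 = 1544 N.

P_allow = 1.54 kN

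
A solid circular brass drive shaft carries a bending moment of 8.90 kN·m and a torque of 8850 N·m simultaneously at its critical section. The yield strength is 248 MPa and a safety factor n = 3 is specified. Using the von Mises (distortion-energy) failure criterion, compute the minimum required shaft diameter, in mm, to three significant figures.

σ_allow = σ_y/n = 248/3 = 82.67 MPa.
For a solid shaft σ_b = 32M/(πd³) and τ = 16T/(πd³), so the von Mises stress is σ' = (16/πd³)·√(4M²+3T²).
√(4M²+3T²) = √(4×(8.900×10^6)² + 3×(8.850×10^6)²) = 2.349×10^7 N·mm.
d³ = 16×2.349×10^7/(π×82.67) = 1.447×10^6 mm³.
d = 113.1 mm.

d = 113 mm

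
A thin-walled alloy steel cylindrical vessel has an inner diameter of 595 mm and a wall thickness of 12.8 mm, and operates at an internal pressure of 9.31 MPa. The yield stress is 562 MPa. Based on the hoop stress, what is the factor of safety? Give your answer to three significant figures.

σ_h = pD/(2t) = 9.31×595/(2×12.8) = 216.4 MPa.
n = 562/216.4 = 2.597.

n = 2.60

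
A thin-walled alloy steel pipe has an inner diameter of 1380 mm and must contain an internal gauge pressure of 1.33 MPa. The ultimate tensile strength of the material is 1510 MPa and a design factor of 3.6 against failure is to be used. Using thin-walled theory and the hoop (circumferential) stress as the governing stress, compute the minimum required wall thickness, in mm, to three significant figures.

σ_allow = 1510/3.6 = 419.4 MPa.
Hoop stress σ_h = pD/(2t), so t = pD/(2σ_allow) = 1.33×1380/(2×419.4) = 2.188 mm.

t = 2.19 mm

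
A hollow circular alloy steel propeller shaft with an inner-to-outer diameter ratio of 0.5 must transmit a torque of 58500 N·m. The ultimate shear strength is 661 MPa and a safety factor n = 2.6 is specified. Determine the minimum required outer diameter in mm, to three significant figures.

d_o = 108 mm

τ_allow = 661/2.6 = 254.2 MPa.
For a hollow shaft τ = 16T/[πd_o³(1−k⁴)] with k = 0.5, so 1−k⁴ = 0.9375.
d_o³ = 16T/[π τ_allow (1−k⁴)] = 16×5.8500×10^7/(π×254.2×0.9375) = 1.250×10^6 mm³.
d_o = 107.7 mm.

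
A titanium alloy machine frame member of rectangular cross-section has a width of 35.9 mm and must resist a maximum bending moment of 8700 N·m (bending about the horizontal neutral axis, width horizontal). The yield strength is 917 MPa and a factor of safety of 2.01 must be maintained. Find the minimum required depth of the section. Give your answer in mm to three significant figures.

h = 56.5 mm

σ_allow = 917/2.01 = 456.2 MPa.
For a rectangular section σ = 6M/(bh²), so h² = 6M/(b σ_allow) = 6×8700000/(35.9×456.2) = 3187 mm².
h = 56.45 mm.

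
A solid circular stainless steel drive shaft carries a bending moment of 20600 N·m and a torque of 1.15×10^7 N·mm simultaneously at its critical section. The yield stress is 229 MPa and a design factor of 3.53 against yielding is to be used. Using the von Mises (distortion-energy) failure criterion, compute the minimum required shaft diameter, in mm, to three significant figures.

d = 153 mm

σ_allow = σ_y/n = 229/3.53 = 64.87 MPa.
For a solid shaft σ_b = 32M/(πd³) and τ = 16T/(πd³), so the von Mises stress is σ' = (16/πd³)·√(4M²+3T²).
√(4M²+3T²) = √(4×(2.060×10^7)² + 3×(1.150×10^7)²) = 4.576×10^7 N·mm.
d³ = 16×4.576×10^7/(π×64.87) = 3.593×10^6 mm³.
d = 153.2 mm.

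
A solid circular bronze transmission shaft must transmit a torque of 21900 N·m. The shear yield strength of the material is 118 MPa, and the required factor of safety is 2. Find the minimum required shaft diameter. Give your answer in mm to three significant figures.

Allowable shear stress τ_allow = 118/2 = 59.00 MPa.
For a solid shaft τ = 16T/(πd³), so d³ = 16T/(π τ_allow) = 16×2.1900×10^7/(π×59.00) = 1.890×10^6 mm³.
d = (1.890×10^6)^(1/3) = 123.6 mm.

d = 124 mm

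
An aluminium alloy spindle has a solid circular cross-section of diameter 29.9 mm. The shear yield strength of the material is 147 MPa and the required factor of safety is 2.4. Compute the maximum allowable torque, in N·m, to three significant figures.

τ_allow = 147/2.4 = 61.25 MPa.
For a solid shaft T_allow = τ_allow·πd³/16; πd³/16 = π×29.9³/16 = 5249 mm³.
T_allow = 61.25×5249 = 321500 N·mm = 321.5 N·m.

T_allow = 321 N·m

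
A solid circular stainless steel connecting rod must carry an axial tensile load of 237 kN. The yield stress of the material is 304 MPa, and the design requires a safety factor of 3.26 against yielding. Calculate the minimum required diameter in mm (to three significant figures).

d = 56.9 mm

Allowable stress σ_allow = 304/3.26 = 93.25 MPa.
Required area A = F/σ_allow = 237000/93.25 = 2542 mm².
A = πd²/4 → d = √(4A/π) = 56.89 mm.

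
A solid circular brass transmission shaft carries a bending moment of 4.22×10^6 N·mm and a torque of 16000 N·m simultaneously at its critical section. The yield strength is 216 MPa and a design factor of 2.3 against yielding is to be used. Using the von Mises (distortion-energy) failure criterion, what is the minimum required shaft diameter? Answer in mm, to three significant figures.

σ_allow = σ_y/n = 216/2.3 = 93.91 MPa.
For a solid shaft σ_b = 32M/(πd³) and τ = 16T/(πd³), so the von Mises stress is σ' = (16/πd³)·√(4M²+3T²).
√(4M²+3T²) = √(4×(4.220×10^6)² + 3×(1.600×10^7)²) = 2.897×10^7 N·mm.
d³ = 16×2.897×10^7/(π×93.91) = 1.571×10^6 mm³.
d = 116.3 mm.

d = 116 mm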